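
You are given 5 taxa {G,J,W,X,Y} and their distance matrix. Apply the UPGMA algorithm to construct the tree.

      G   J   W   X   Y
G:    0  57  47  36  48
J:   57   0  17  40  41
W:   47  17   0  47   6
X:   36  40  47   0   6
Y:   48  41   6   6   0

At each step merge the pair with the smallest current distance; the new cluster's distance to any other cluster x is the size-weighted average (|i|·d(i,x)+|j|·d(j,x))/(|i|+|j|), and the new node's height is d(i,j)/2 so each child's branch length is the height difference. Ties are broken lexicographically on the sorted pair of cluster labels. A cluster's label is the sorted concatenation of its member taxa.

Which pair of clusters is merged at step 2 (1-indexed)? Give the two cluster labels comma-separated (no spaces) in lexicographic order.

WY,X

1. join W+Y (d=6) ⇒ WY; edges |W|=3, |Y|=3
  updated: d(G,WY)=95/2, d(J,WY)=29, d(WY,X)=53/2
2. join WY+X (d=53/2) ⇒ WXY; edges |WY|=41/4, |X|=53/4
  updated: d(G,WXY)=131/3, d(J,WXY)=98/3
3. join J+WXY (d=98/3) ⇒ JWXY; edges |J|=49/3, |WXY|=37/12
  updated: d(G,JWXY)=47
4. join G+JWXY (d=47) ⇒ GJWXY; edges |G|=47/2, |JWXY|=43/6
final tree: (G:47/2,(J:49/3,((W:3,Y:3):41/4,X:53/4):37/12):43/6)
total length: 955/12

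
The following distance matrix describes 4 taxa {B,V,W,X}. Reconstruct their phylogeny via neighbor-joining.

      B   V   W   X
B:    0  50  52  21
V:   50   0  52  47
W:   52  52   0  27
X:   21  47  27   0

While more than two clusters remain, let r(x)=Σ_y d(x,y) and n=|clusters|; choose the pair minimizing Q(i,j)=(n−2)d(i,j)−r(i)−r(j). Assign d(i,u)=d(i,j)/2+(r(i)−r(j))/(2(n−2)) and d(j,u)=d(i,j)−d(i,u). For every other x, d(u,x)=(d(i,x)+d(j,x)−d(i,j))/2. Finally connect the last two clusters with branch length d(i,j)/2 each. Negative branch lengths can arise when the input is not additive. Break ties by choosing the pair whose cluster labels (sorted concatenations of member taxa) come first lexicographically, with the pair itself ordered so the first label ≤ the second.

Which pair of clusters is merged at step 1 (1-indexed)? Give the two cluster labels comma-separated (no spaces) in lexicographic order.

step 1: merge (B,X) at d=21, Q=-176; branch lengths B→35/2, X→7/2; new cluster BX
  updated: d(BX,V)=38, d(BX,W)=29
step 2: merge (BX,V) at d=38, Q=-119; branch lengths BX→15/2, V→61/2; new cluster BVX
  updated: d(BVX,W)=43/2
step 3: merge (BVX,W) at d=43/2; branch lengths BVX→43/4, W→43/4; new cluster BVWX
final tree: (((B:35/2,X:7/2):15/2,V:61/2):43/4,W:43/4)
total length: 161/2

B,X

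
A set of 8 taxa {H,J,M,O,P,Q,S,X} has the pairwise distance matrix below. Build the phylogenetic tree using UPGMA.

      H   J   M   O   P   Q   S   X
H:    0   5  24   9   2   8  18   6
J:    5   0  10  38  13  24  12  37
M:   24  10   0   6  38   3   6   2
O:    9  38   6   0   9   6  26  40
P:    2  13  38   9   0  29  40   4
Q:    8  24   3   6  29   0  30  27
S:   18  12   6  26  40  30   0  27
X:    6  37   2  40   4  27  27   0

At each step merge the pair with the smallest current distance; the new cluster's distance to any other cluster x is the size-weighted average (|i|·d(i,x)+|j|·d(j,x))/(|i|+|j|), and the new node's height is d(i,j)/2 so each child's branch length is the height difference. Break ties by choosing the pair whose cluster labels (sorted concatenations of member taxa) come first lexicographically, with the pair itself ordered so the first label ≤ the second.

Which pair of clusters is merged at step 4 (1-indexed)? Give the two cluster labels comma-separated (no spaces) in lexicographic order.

HP,J

step 1: merge (H,P) at d=2; branch lengths H→1, P→1; new cluster HP
  updated: d(HP,J)=9, d(HP,M)=31, d(HP,O)=9, d(HP,Q)=37/2, d(HP,S)=29, d(HP,X)=5
step 2: merge (M,X) at d=2; branch lengths M→1, X→1; new cluster MX
  updated: d(HP,MX)=18, d(J,MX)=47/2, d(MX,O)=23, d(MX,Q)=15, d(MX,S)=33/2
step 3: merge (O,Q) at d=6; branch lengths O→3, Q→3; new cluster OQ
  updated: d(HP,OQ)=55/4, d(J,OQ)=31, d(MX,OQ)=19, d(OQ,S)=28
step 4: merge (HP,J) at d=9; branch lengths HP→7/2, J→9/2; new cluster HJP
  updated: d(HJP,MX)=119/6, d(HJP,OQ)=39/2, d(HJP,S)=70/3
step 5: merge (MX,S) at d=33/2; branch lengths MX→29/4, S→33/4; new cluster MSX
  updated: d(HJP,MSX)=21, d(MSX,OQ)=22
step 6: merge (HJP,OQ) at d=39/2; branch lengths HJP→21/4, OQ→27/4; new cluster HJOPQ
  updated: d(HJOPQ,MSX)=107/5
step 7: merge (HJOPQ,MSX) at d=107/5; branch lengths HJOPQ→19/20, MSX→49/20; new cluster HJMOPQSX
final tree: ((((H:1,P:1):7/2,J:9/2):21/4,(O:3,Q:3):27/4):19/20,((M:1,X:1):29/4,S:33/4):49/20)
total length: 489/10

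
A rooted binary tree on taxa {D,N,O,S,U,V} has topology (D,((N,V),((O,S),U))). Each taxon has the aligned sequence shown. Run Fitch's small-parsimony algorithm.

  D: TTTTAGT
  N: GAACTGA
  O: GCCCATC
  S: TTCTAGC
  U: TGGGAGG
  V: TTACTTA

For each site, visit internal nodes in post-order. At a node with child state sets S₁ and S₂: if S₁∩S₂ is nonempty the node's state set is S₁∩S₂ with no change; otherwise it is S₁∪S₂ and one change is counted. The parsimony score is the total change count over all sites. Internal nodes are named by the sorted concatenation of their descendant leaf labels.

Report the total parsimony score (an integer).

17

site 0, node NV: N={G} ∪ V={T} → {G,T} (+1)
site 0, node OS: O={G} ∪ S={T} → {G,T} (+1)
site 0, node OSU: OS={G,T} ∩ U={T} → {T} (+0)
site 0, node NOSUV: NV={G,T} ∩ OSU={T} → {T} (+0)
site 0, node DNOSUV: D={T} ∩ NOSUV={T} → {T} (+0)
site 1, node NV: N={A} ∪ V={T} → {A,T} (+1)
site 1, node OS: O={C} ∪ S={T} → {C,T} (+1)
site 1, node OSU: OS={C,T} ∪ U={G} → {C,G,T} (+1)
site 1, node NOSUV: NV={A,T} ∩ OSU={C,G,T} → {T} (+0)
site 1, node DNOSUV: D={T} ∩ NOSUV={T} → {T} (+0)
site 2, node NV: N={A} ∩ V={A} → {A} (+0)
site 2, node OS: O={C} ∩ S={C} → {C} (+0)
site 2, node OSU: OS={C} ∪ U={G} → {C,G} (+1)
site 2, node NOSUV: NV={A} ∪ OSU={C,G} → {A,C,G} (+1)
site 2, node DNOSUV: D={T} ∪ NOSUV={A,C,G} → {A,C,G,T} (+1)
site 3, node NV: N={C} ∩ V={C} → {C} (+0)
site 3, node OS: O={C} ∪ S={T} → {C,T} (+1)
site 3, node OSU: OS={C,T} ∪ U={G} → {C,G,T} (+1)
site 3, node NOSUV: NV={C} ∩ OSU={C,G,T} → {C} (+0)
site 3, node DNOSUV: D={T} ∪ NOSUV={C} → {C,T} (+1)
site 4, node NV: N={T} ∩ V={T} → {T} (+0)
site 4, node OS: O={A} ∩ S={A} → {A} (+0)
site 4, node OSU: OS={A} ∩ U={A} → {A} (+0)
site 4, node NOSUV: NV={T} ∪ OSU={A} → {A,T} (+1)
site 4, node DNOSUV: D={A} ∩ NOSUV={A,T} → {A} (+0)
site 5, node NV: N={G} ∪ V={T} → {G,T} (+1)
site 5, node OS: O={T} ∪ S={G} → {G,T} (+1)
site 5, node OSU: OS={G,T} ∩ U={G} → {G} (+0)
site 5, node NOSUV: NV={G,T} ∩ OSU={G} → {G} (+0)
site 5, node DNOSUV: D={G} ∩ NOSUV={G} → {G} (+0)
site 6, node NV: N={A} ∩ V={A} → {A} (+0)
site 6, node OS: O={C} ∩ S={C} → {C} (+0)
site 6, node OSU: OS={C} ∪ U={G} → {C,G} (+1)
site 6, node NOSUV: NV={A} ∪ OSU={C,G} → {A,C,G} (+1)
site 6, node DNOSUV: D={T} ∪ NOSUV={A,C,G} → {A,C,G,T} (+1)
per-site changes: [2, 3, 3, 3, 1, 2, 3]; total = 17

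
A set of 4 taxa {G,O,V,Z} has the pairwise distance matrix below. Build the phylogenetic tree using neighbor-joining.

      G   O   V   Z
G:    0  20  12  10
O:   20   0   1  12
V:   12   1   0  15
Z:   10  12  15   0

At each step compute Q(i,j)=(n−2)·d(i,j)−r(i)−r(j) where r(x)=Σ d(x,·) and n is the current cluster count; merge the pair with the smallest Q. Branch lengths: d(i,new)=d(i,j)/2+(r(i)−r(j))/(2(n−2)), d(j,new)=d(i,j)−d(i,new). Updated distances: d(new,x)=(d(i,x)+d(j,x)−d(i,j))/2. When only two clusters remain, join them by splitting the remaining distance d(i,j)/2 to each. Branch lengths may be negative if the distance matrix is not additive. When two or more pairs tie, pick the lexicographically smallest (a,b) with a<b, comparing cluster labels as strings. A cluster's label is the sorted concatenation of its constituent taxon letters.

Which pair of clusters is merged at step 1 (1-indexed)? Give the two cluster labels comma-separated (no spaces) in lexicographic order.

step 1: merge (G,Z) at d=10, Q=-59; branch lengths G→25/4, Z→15/4; new cluster GZ
  updated: d(GZ,O)=11, d(GZ,V)=17/2
step 2: merge (GZ,O) at d=11, Q=-41/2; branch lengths GZ→37/4, O→7/4; new cluster GOZ
  updated: d(GOZ,V)=-3/4
step 3: merge (GOZ,V) at d=-3/4; branch lengths GOZ→-3/8, V→-3/8; new cluster GOVZ
final tree: (((G:25/4,Z:15/4):37/4,O:7/4):-3/8,V:-3/8)
total length: 81/4

G,Z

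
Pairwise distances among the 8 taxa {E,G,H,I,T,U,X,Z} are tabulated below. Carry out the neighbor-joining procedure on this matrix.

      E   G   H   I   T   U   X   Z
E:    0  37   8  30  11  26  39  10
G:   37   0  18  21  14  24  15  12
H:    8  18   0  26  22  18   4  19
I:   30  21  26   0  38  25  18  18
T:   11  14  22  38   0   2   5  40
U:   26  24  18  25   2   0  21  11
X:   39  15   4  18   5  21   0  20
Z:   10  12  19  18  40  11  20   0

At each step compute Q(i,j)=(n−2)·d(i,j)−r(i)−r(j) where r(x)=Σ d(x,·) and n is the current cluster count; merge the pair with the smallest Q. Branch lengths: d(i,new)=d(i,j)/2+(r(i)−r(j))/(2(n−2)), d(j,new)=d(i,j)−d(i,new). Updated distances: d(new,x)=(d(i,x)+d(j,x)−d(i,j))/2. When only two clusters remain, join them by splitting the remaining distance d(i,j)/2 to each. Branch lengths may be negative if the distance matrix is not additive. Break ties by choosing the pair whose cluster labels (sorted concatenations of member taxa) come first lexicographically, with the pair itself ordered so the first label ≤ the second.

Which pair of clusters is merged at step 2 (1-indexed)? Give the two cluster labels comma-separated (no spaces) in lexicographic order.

iteration 1: select T,U (d=2, Q=-247); attach at lengths (17/12, 7/12); label the merged cluster TU
  updated: d(E,TU)=35/2, d(G,TU)=18, d(H,TU)=19, d(I,TU)=61/2, d(TU,X)=12, d(TU,Z)=49/2
iteration 2: select E,H (d=8, Q=-391/2); attach at lengths (35/4, -3/4); label the merged cluster EH
  updated: d(EH,G)=47/2, d(EH,I)=24, d(EH,TU)=57/4, d(EH,X)=35/2, d(EH,Z)=21/2
iteration 3: select TU,X (d=12, Q=-535/4); attach at lengths (259/32, 125/32); label the merged cluster TUX
  updated: d(EH,TUX)=79/8, d(G,TUX)=21/2, d(I,TUX)=73/4, d(TUX,Z)=65/4
iteration 4: select EH,TUX (d=79/8, Q=-745/8); attach at lengths (341/48, 133/48); label the merged cluster EHTUX
  updated: d(EHTUX,G)=193/16, d(EHTUX,I)=259/16, d(EHTUX,Z)=135/16
iteration 5: select EHTUX,I (d=259/16, Q=-119/2); attach at lengths (111/32, 407/32); label the merged cluster EHITUX
  updated: d(EHITUX,G)=135/16, d(EHITUX,Z)=41/8
iteration 6: select EHITUX,G (d=135/16, Q=-409/16); attach at lengths (25/32, 245/32); label the merged cluster EGHITUX
  updated: d(EGHITUX,Z)=139/32
iteration 7: select EGHITUX,Z (d=139/32); attach at lengths (139/64, 139/64); label the merged cluster EGHITUXZ
final tree: (((((E:35/4,H:-3/4):341/48,((T:17/12,U:7/12):259/32,X:125/32):133/48):111/32,I:407/32):25/32,G:245/32):139/64,Z:139/64)
total length: 1947/32

E,H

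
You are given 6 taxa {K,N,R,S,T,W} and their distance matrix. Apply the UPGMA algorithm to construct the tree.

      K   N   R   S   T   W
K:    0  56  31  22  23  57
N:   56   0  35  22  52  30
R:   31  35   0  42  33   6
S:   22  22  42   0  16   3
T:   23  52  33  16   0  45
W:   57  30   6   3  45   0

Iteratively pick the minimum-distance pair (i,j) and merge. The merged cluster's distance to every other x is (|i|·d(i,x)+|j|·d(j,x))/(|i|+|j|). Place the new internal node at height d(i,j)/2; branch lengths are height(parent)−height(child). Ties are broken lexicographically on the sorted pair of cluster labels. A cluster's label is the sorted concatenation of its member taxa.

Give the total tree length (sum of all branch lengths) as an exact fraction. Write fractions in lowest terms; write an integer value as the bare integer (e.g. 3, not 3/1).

157/2

1. join S+W (d=3) ⇒ SW; edges |S|=3/2, |W|=3/2
  updated: d(K,SW)=79/2, d(N,SW)=26, d(R,SW)=24, d(SW,T)=61/2
2. join K+T (d=23) ⇒ KT; edges |K|=23/2, |T|=23/2
  updated: d(KT,N)=54, d(KT,R)=32, d(KT,SW)=35
3. join R+SW (d=24) ⇒ RSW; edges |R|=12, |SW|=21/2
  updated: d(KT,RSW)=34, d(N,RSW)=29
4. join N+RSW (d=29) ⇒ NRSW; edges |N|=29/2, |RSW|=5/2
  updated: d(KT,NRSW)=39
5. join KT+NRSW (d=39) ⇒ KNRSTW; edges |KT|=8, |NRSW|=5
final tree: ((K:23/2,T:23/2):8,(N:29/2,(R:12,(S:3/2,W:3/2):21/2):5/2):5)
total length: 157/2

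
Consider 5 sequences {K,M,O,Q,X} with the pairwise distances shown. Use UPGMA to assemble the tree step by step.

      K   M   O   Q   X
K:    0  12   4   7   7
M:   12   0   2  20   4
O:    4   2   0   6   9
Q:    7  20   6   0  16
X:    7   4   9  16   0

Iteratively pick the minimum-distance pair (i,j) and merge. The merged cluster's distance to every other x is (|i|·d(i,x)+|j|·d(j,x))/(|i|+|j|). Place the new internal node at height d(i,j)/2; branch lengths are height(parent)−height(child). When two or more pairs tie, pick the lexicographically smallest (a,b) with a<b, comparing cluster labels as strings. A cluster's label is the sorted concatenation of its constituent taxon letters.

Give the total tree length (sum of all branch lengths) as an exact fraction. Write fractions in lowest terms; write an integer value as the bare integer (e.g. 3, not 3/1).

iteration 1: select M,O (d=2); attach at lengths (1, 1); label the merged cluster MO
  updated: d(K,MO)=8, d(MO,Q)=13, d(MO,X)=13/2
iteration 2: select MO,X (d=13/2); attach at lengths (9/4, 13/4); label the merged cluster MOX
  updated: d(K,MOX)=23/3, d(MOX,Q)=14
iteration 3: select K,Q (d=7); attach at lengths (7/2, 7/2); label the merged cluster KQ
  updated: d(KQ,MOX)=65/6
iteration 4: select KQ,MOX (d=65/6); attach at lengths (23/12, 13/6); label the merged cluster KMOQX
final tree: ((K:7/2,Q:7/2):23/12,((M:1,O:1):9/4,X:13/4):13/6)
total length: 223/12

223/12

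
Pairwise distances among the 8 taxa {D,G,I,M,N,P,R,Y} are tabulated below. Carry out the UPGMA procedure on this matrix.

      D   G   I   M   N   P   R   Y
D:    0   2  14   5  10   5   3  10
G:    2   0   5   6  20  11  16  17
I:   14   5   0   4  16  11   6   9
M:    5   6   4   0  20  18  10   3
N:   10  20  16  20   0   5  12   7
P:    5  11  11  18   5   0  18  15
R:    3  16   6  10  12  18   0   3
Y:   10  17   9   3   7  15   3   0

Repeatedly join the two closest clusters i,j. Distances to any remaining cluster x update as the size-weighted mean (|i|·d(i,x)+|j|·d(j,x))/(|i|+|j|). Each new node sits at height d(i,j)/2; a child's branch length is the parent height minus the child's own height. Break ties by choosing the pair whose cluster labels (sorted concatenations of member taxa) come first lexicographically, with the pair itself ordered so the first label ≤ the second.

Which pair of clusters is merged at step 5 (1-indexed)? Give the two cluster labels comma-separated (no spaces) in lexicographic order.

1. join D+G (d=2) ⇒ DG; edges |D|=1, |G|=1
  updated: d(DG,I)=19/2, d(DG,M)=11/2, d(DG,N)=15, d(DG,P)=8, d(DG,R)=19/2, d(DG,Y)=27/2
2. join M+Y (d=3) ⇒ MY; edges |M|=3/2, |Y|=3/2
  updated: d(DG,MY)=19/2, d(I,MY)=13/2, d(MY,N)=27/2, d(MY,P)=33/2, d(MY,R)=13/2
3. join N+P (d=5) ⇒ NP; edges |N|=5/2, |P|=5/2
  updated: d(DG,NP)=23/2, d(I,NP)=27/2, d(MY,NP)=15, d(NP,R)=15
4. join I+R (d=6) ⇒ IR; edges |I|=3, |R|=3
  updated: d(DG,IR)=19/2, d(IR,MY)=13/2, d(IR,NP)=57/4
5. join IR+MY (d=13/2) ⇒ IMRY; edges |IR|=1/4, |MY|=7/4
  updated: d(DG,IMRY)=19/2, d(IMRY,NP)=117/8
6. join DG+IMRY (d=19/2) ⇒ DGIMRY; edges |DG|=15/4, |IMRY|=3/2
  updated: d(DGIMRY,NP)=163/12
7. join DGIMRY+NP (d=163/12) ⇒ DGIMNPRY; edges |DGIMRY|=49/24, |NP|=103/24
final tree: (((D:1,G:1):15/4,((I:3,R:3):1/4,(M:3/2,Y:3/2):7/4):3/2):49/24,(N:5/2,P:5/2):103/24)
total length: 355/12

IR,MY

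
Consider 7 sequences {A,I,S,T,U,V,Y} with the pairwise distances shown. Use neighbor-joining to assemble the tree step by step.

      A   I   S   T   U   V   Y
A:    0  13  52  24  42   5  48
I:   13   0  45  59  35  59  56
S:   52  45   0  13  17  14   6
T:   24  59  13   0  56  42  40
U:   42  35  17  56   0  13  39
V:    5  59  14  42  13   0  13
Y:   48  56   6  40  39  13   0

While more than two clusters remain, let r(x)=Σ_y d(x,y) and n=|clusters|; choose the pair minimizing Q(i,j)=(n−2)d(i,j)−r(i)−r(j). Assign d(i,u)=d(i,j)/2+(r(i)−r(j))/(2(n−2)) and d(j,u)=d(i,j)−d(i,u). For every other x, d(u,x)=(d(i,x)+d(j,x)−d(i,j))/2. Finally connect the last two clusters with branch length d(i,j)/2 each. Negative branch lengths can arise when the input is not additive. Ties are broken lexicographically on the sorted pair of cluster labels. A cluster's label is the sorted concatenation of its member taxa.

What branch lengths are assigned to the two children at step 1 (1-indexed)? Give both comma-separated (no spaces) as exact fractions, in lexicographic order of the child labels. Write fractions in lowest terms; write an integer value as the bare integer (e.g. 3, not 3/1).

-9/5,74/5

step 1: merge (A,I) at d=13, Q=-386; branch lengths A→-9/5, I→74/5; new cluster AI
  updated: d(AI,S)=42, d(AI,T)=35, d(AI,U)=32, d(AI,V)=51/2, d(AI,Y)=91/2
step 2: merge (AI,T) at d=35, Q=-226; branch lengths AI→67/4, T→73/4; new cluster AIT
  updated: d(AIT,S)=10, d(AIT,U)=53/2, d(AIT,V)=65/4, d(AIT,Y)=101/4
step 3: merge (U,V) at d=13, Q=-451/4; branch lengths U→313/24, V→-1/24; new cluster UV
  updated: d(AIT,UV)=119/8, d(S,UV)=9, d(UV,Y)=39/2
step 4: merge (AIT,UV) at d=119/8, Q=-255/4; branch lengths AIT→73/8, UV→23/4; new cluster AITUV
  updated: d(AITUV,S)=33/16, d(AITUV,Y)=239/16
step 5: merge (AITUV,S) at d=33/16, Q=-23; branch lengths AITUV→11/2, S→-55/16; new cluster AISTUV
  updated: d(AISTUV,Y)=151/16
step 6: merge (AISTUV,Y) at d=151/16; branch lengths AISTUV→151/32, Y→151/32; new cluster AISTUVY
final tree: (((((A:-9/5,I:74/5):67/4,T:73/4):73/8,(U:313/24,V:-1/24):23/4):11/2,S:-55/16):151/32,Y:151/32)
total length: 699/8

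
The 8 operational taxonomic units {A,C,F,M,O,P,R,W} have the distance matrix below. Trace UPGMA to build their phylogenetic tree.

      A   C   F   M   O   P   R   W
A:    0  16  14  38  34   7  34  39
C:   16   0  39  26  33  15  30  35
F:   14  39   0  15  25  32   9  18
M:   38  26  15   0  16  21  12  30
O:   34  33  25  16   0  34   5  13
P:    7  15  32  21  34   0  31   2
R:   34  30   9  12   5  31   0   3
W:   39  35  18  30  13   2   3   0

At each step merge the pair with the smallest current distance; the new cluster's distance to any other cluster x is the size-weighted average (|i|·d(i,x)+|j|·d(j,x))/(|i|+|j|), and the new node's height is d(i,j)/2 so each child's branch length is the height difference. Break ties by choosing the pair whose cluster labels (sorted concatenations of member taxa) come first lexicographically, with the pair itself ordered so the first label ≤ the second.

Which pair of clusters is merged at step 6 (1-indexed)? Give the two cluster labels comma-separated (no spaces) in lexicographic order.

iteration 1: select P,W (d=2); attach at lengths (1, 1); label the merged cluster PW
  updated: d(A,PW)=23, d(C,PW)=25, d(F,PW)=25, d(M,PW)=51/2, d(O,PW)=47/2, d(PW,R)=17
iteration 2: select O,R (d=5); attach at lengths (5/2, 5/2); label the merged cluster OR
  updated: d(A,OR)=34, d(C,OR)=63/2, d(F,OR)=17, d(M,OR)=14, d(OR,PW)=81/4
iteration 3: select A,F (d=14); attach at lengths (7, 7); label the merged cluster AF
  updated: d(AF,C)=55/2, d(AF,M)=53/2, d(AF,OR)=51/2, d(AF,PW)=24
iteration 4: select M,OR (d=14); attach at lengths (7, 9/2); label the merged cluster MOR
  updated: d(AF,MOR)=155/6, d(C,MOR)=89/3, d(MOR,PW)=22
iteration 5: select MOR,PW (d=22); attach at lengths (4, 10); label the merged cluster MOPRW
  updated: d(AF,MOPRW)=251/10, d(C,MOPRW)=139/5
iteration 6: select AF,MOPRW (d=251/10); attach at lengths (111/20, 31/20); label the merged cluster AFMOPRW
  updated: d(AFMOPRW,C)=194/7
iteration 7: select AFMOPRW,C (d=194/7); attach at lengths (183/140, 97/7); label the merged cluster ACFMOPRW
final tree: (((A:7,F:7):111/20,((M:7,(O:5/2,R:5/2):9/2):4,(P:1,W:1):10):31/20):183/140,C:97/7)
total length: 9627/140

AF,MOPRW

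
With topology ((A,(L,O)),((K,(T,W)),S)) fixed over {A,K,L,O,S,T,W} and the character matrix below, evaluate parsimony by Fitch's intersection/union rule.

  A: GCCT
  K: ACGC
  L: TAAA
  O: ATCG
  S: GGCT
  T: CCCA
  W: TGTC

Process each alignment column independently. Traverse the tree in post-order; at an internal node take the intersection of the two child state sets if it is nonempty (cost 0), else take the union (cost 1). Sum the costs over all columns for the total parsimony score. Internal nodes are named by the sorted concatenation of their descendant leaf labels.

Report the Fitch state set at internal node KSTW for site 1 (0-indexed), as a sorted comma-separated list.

[col 0] LO: children L:{T}, O:{A} ∪→ {A,T}; cost 1
[col 0] ALO: children A:{G}, LO:{A,T} ∪→ {A,G,T}; cost 1
[col 0] TW: children T:{C}, W:{T} ∪→ {C,T}; cost 1
[col 0] KTW: children K:{A}, TW:{C,T} ∪→ {A,C,T}; cost 1
[col 0] KSTW: children KTW:{A,C,T}, S:{G} ∪→ {A,C,G,T}; cost 1
[col 0] AKLOSTW: children ALO:{A,G,T}, KSTW:{A,C,G,T} ∩→ {A,G,T}; cost 0
[col 1] LO: children L:{A}, O:{T} ∪→ {A,T}; cost 1
[col 1] ALO: children A:{C}, LO:{A,T} ∪→ {A,C,T}; cost 1
[col 1] TW: children T:{C}, W:{G} ∪→ {C,G}; cost 1
[col 1] KTW: children K:{C}, TW:{C,G} ∩→ {C}; cost 0
[col 1] KSTW: children KTW:{C}, S:{G} ∪→ {C,G}; cost 1
[col 1] AKLOSTW: children ALO:{A,C,T}, KSTW:{C,G} ∩→ {C}; cost 0
[col 2] LO: children L:{A}, O:{C} ∪→ {A,C}; cost 1
[col 2] ALO: children A:{C}, LO:{A,C} ∩→ {C}; cost 0
[col 2] TW: children T:{C}, W:{T} ∪→ {C,T}; cost 1
[col 2] KTW: children K:{G}, TW:{C,T} ∪→ {C,G,T}; cost 1
[col 2] KSTW: children KTW:{C,G,T}, S:{C} ∩→ {C}; cost 0
[col 2] AKLOSTW: children ALO:{C}, KSTW:{C} ∩→ {C}; cost 0
[col 3] LO: children L:{A}, O:{G} ∪→ {A,G}; cost 1
[col 3] ALO: children A:{T}, LO:{A,G} ∪→ {A,G,T}; cost 1
[col 3] TW: children T:{A}, W:{C} ∪→ {A,C}; cost 1
[col 3] KTW: children K:{C}, TW:{A,C} ∩→ {C}; cost 0
[col 3] KSTW: children KTW:{C}, S:{T} ∪→ {C,T}; cost 1
[col 3] AKLOSTW: children ALO:{A,G,T}, KSTW:{C,T} ∩→ {T}; cost 0
per-site changes: [5, 4, 3, 4]; total = 16

C,G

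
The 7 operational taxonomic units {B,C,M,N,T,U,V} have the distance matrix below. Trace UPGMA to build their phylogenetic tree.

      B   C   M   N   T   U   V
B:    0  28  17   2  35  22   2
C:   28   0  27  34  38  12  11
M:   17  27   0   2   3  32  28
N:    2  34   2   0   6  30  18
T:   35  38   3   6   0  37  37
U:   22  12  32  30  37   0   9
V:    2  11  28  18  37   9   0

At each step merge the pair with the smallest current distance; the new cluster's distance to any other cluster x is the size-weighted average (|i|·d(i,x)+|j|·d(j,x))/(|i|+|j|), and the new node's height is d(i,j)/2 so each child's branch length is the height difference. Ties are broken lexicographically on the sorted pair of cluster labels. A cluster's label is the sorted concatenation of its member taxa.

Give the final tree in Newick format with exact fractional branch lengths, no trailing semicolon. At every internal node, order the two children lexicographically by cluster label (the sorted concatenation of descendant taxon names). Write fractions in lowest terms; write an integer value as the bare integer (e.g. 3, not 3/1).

step 1: merge (B,N) at d=2; branch lengths B→1, N→1; new cluster BN
  updated: d(BN,C)=31, d(BN,M)=19/2, d(BN,T)=41/2, d(BN,U)=26, d(BN,V)=10
step 2: merge (M,T) at d=3; branch lengths M→3/2, T→3/2; new cluster MT
  updated: d(BN,MT)=15, d(C,MT)=65/2, d(MT,U)=69/2, d(MT,V)=65/2
step 3: merge (U,V) at d=9; branch lengths U→9/2, V→9/2; new cluster UV
  updated: d(BN,UV)=18, d(C,UV)=23/2, d(MT,UV)=67/2
step 4: merge (C,UV) at d=23/2; branch lengths C→23/4, UV→5/4; new cluster CUV
  updated: d(BN,CUV)=67/3, d(CUV,MT)=199/6
step 5: merge (BN,MT) at d=15; branch lengths BN→13/2, MT→6; new cluster BMNT
  updated: d(BMNT,CUV)=111/4
step 6: merge (BMNT,CUV) at d=111/4; branch lengths BMNT→51/8, CUV→65/8; new cluster BCMNTUV
final tree: (((B:1,N:1):13/2,(M:3/2,T:3/2):6):51/8,(C:23/4,(U:9/2,V:9/2):5/4):65/8)
total length: 48

(((B:1,N:1):13/2,(M:3/2,T:3/2):6):51/8,(C:23/4,(U:9/2,V:9/2):5/4):65/8)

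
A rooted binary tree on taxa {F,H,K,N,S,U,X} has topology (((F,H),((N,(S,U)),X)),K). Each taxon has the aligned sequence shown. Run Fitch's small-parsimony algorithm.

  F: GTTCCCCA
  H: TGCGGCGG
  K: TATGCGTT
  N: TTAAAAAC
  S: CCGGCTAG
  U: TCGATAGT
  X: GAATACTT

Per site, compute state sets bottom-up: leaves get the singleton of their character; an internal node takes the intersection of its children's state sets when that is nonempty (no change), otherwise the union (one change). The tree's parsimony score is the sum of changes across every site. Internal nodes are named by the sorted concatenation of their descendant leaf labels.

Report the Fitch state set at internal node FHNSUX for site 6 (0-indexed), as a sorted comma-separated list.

FH@0: {G} ∪ {T} = {G,T} (union, +1)
SU@0: {C} ∪ {T} = {C,T} (union, +1)
NSU@0: {T} ∩ {C,T} = {T} (intersection, +0)
NSUX@0: {T} ∪ {G} = {G,T} (union, +1)
FHNSUX@0: {G,T} ∩ {G,T} = {G,T} (intersection, +0)
FHKNSUX@0: {G,T} ∩ {T} = {T} (intersection, +0)
FH@1: {T} ∪ {G} = {G,T} (union, +1)
SU@1: {C} ∩ {C} = {C} (intersection, +0)
NSU@1: {T} ∪ {C} = {C,T} (union, +1)
NSUX@1: {C,T} ∪ {A} = {A,C,T} (union, +1)
FHNSUX@1: {G,T} ∩ {A,C,T} = {T} (intersection, +0)
FHKNSUX@1: {T} ∪ {A} = {A,T} (union, +1)
FH@2: {T} ∪ {C} = {C,T} (union, +1)
SU@2: {G} ∩ {G} = {G} (intersection, +0)
NSU@2: {A} ∪ {G} = {A,G} (union, +1)
NSUX@2: {A,G} ∩ {A} = {A} (intersection, +0)
FHNSUX@2: {C,T} ∪ {A} = {A,C,T} (union, +1)
FHKNSUX@2: {A,C,T} ∩ {T} = {T} (intersection, +0)
FH@3: {C} ∪ {G} = {C,G} (union, +1)
SU@3: {G} ∪ {A} = {A,G} (union, +1)
NSU@3: {A} ∩ {A,G} = {A} (intersection, +0)
NSUX@3: {A} ∪ {T} = {A,T} (union, +1)
FHNSUX@3: {C,G} ∪ {A,T} = {A,C,G,T} (union, +1)
FHKNSUX@3: {A,C,G,T} ∩ {G} = {G} (intersection, +0)
FH@4: {C} ∪ {G} = {C,G} (union, +1)
SU@4: {C} ∪ {T} = {C,T} (union, +1)
NSU@4: {A} ∪ {C,T} = {A,C,T} (union, +1)
NSUX@4: {A,C,T} ∩ {A} = {A} (intersection, +0)
FHNSUX@4: {C,G} ∪ {A} = {A,C,G} (union, +1)
FHKNSUX@4: {A,C,G} ∩ {C} = {C} (intersection, +0)
FH@5: {C} ∩ {C} = {C} (intersection, +0)
SU@5: {T} ∪ {A} = {A,T} (union, +1)
NSU@5: {A} ∩ {A,T} = {A} (intersection, +0)
NSUX@5: {A} ∪ {C} = {A,C} (union, +1)
FHNSUX@5: {C} ∩ {A,C} = {C} (intersection, +0)
FHKNSUX@5: {C} ∪ {G} = {C,G} (union, +1)
FH@6: {C} ∪ {G} = {C,G} (union, +1)
SU@6: {A} ∪ {G} = {A,G} (union, +1)
NSU@6: {A} ∩ {A,G} = {A} (intersection, +0)
NSUX@6: {A} ∪ {T} = {A,T} (union, +1)
FHNSUX@6: {C,G} ∪ {A,T} = {A,C,G,T} (union, +1)
FHKNSUX@6: {A,C,G,T} ∩ {T} = {T} (intersection, +0)
FH@7: {A} ∪ {G} = {A,G} (union, +1)
SU@7: {G} ∪ {T} = {G,T} (union, +1)
NSU@7: {C} ∪ {G,T} = {C,G,T} (union, +1)
NSUX@7: {C,G,T} ∩ {T} = {T} (intersection, +0)
FHNSUX@7: {A,G} ∪ {T} = {A,G,T} (union, +1)
FHKNSUX@7: {A,G,T} ∩ {T} = {T} (intersection, +0)
per-site changes: [3, 4, 3, 4, 4, 3, 4, 4]; total = 29

A,C,G,T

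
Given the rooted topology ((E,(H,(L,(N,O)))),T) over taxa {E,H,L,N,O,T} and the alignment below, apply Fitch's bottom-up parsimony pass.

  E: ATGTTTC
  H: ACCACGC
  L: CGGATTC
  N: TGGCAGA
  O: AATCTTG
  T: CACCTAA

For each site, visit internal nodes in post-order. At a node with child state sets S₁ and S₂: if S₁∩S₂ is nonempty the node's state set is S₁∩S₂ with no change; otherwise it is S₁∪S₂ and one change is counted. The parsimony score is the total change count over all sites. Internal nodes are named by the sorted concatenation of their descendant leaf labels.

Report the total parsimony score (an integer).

21

site 0, node NO: N={T} ∪ O={A} → {A,T} (+1)
site 0, node LNO: L={C} ∪ NO={A,T} → {A,C,T} (+1)
site 0, node HLNO: H={A} ∩ LNO={A,C,T} → {A} (+0)
site 0, node EHLNO: E={A} ∩ HLNO={A} → {A} (+0)
site 0, node EHLNOT: EHLNO={A} ∪ T={C} → {A,C} (+1)
site 1, node NO: N={G} ∪ O={A} → {A,G} (+1)
site 1, node LNO: L={G} ∩ NO={A,G} → {G} (+0)
site 1, node HLNO: H={C} ∪ LNO={G} → {C,G} (+1)
site 1, node EHLNO: E={T} ∪ HLNO={C,G} → {C,G,T} (+1)
site 1, node EHLNOT: EHLNO={C,G,T} ∪ T={A} → {A,C,G,T} (+1)
site 2, node NO: N={G} ∪ O={T} → {G,T} (+1)
site 2, node LNO: L={G} ∩ NO={G,T} → {G} (+0)
site 2, node HLNO: H={C} ∪ LNO={G} → {C,G} (+1)
site 2, node EHLNO: E={G} ∩ HLNO={C,G} → {G} (+0)
site 2, node EHLNOT: EHLNO={G} ∪ T={C} → {C,G} (+1)
site 3, node NO: N={C} ∩ O={C} → {C} (+0)
site 3, node LNO: L={A} ∪ NO={C} → {A,C} (+1)
site 3, node HLNO: H={A} ∩ LNO={A,C} → {A} (+0)
site 3, node EHLNO: E={T} ∪ HLNO={A} → {A,T} (+1)
site 3, node EHLNOT: EHLNO={A,T} ∪ T={C} → {A,C,T} (+1)
site 4, node NO: N={A} ∪ O={T} → {A,T} (+1)
site 4, node LNO: L={T} ∩ NO={A,T} → {T} (+0)
site 4, node HLNO: H={C} ∪ LNO={T} → {C,T} (+1)
site 4, node EHLNO: E={T} ∩ HLNO={C,T} → {T} (+0)
site 4, node EHLNOT: EHLNO={T} ∩ T={T} → {T} (+0)
site 5, node NO: N={G} ∪ O={T} → {G,T} (+1)
site 5, node LNO: L={T} ∩ NO={G,T} → {T} (+0)
site 5, node HLNO: H={G} ∪ LNO={T} → {G,T} (+1)
site 5, node EHLNO: E={T} ∩ HLNO={G,T} → {T} (+0)
site 5, node EHLNOT: EHLNO={T} ∪ T={A} → {A,T} (+1)
site 6, node NO: N={A} ∪ O={G} → {A,G} (+1)
site 6, node LNO: L={C} ∪ NO={A,G} → {A,C,G} (+1)
site 6, node HLNO: H={C} ∩ LNO={A,C,G} → {C} (+0)
site 6, node EHLNO: E={C} ∩ HLNO={C} → {C} (+0)
site 6, node EHLNOT: EHLNO={C} ∪ T={A} → {A,C} (+1)
per-site changes: [3, 4, 3, 3, 2, 3, 3]; total = 21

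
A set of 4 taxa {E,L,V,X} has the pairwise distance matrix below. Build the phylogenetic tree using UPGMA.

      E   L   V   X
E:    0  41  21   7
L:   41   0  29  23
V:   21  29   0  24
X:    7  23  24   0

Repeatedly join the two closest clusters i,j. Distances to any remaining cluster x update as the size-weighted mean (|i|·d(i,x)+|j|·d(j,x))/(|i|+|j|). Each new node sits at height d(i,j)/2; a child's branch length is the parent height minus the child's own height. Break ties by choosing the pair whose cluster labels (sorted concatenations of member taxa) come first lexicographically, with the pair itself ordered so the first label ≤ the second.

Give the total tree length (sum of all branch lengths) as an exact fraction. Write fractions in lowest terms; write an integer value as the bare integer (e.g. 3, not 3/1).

183/4

1. join E+X (d=7) ⇒ EX; edges |E|=7/2, |X|=7/2
  updated: d(EX,L)=32, d(EX,V)=45/2
2. join EX+V (d=45/2) ⇒ EVX; edges |EX|=31/4, |V|=45/4
  updated: d(EVX,L)=31
3. join EVX+L (d=31) ⇒ ELVX; edges |EVX|=17/4, |L|=31/2
final tree: (((E:7/2,X:7/2):31/4,V:45/4):17/4,L:31/2)
total length: 183/4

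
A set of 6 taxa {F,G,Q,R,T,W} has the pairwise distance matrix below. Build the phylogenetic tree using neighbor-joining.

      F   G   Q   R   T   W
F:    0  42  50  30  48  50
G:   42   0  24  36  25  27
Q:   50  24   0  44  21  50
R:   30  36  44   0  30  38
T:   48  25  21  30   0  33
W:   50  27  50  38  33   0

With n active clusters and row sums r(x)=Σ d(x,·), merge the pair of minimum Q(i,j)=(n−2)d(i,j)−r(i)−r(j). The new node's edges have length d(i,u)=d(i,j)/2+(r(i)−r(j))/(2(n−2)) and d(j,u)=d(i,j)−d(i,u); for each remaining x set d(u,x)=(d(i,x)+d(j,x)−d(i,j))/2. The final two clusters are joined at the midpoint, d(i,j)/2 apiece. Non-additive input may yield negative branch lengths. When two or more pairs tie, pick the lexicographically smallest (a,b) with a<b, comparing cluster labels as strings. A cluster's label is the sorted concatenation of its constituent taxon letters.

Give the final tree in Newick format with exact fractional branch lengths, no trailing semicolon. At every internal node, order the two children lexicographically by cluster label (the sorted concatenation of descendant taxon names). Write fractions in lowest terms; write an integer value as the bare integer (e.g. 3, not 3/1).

step 1: merge (F,R) at d=30, Q=-278; branch lengths F→81/4, R→39/4; new cluster FR
  updated: d(FR,G)=24, d(FR,Q)=32, d(FR,T)=24, d(FR,W)=29
step 2: merge (Q,T) at d=21, Q=-167; branch lengths Q→29/2, T→13/2; new cluster QT
  updated: d(FR,QT)=35/2, d(G,QT)=14, d(QT,W)=31
step 3: merge (FR,W) at d=29, Q=-199/2; branch lengths FR→83/8, W→149/8; new cluster FRW
  updated: d(FRW,G)=11, d(FRW,QT)=39/4
step 4: merge (FRW,G) at d=11, Q=-139/4; branch lengths FRW→27/8, G→61/8; new cluster FGRW
  updated: d(FGRW,QT)=51/8
step 5: merge (FGRW,QT) at d=51/8; branch lengths FGRW→51/16, QT→51/16; new cluster FGQRTW
final tree: ((((F:81/4,R:39/4):83/8,W:149/8):27/8,G:61/8):51/16,(Q:29/2,T:13/2):51/16)
total length: 779/8

((((F:81/4,R:39/4):83/8,W:149/8):27/8,G:61/8):51/16,(Q:29/2,T:13/2):51/16)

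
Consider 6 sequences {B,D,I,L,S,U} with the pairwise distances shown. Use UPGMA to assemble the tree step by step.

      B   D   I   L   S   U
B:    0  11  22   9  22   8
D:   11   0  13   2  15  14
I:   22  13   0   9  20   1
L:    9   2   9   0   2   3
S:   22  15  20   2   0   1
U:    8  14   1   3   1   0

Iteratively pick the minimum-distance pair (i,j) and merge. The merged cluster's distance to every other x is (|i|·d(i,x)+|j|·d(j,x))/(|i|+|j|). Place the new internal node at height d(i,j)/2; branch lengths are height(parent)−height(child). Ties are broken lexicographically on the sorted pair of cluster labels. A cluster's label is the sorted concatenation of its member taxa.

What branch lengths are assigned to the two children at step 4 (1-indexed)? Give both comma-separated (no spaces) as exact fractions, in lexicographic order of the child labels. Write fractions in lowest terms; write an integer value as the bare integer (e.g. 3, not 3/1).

3/4,9/2

iteration 1: select I,U (d=1); attach at lengths (1/2, 1/2); label the merged cluster IU
  updated: d(B,IU)=15, d(D,IU)=27/2, d(IU,L)=6, d(IU,S)=21/2
iteration 2: select D,L (d=2); attach at lengths (1, 1); label the merged cluster DL
  updated: d(B,DL)=10, d(DL,IU)=39/4, d(DL,S)=17/2
iteration 3: select DL,S (d=17/2); attach at lengths (13/4, 17/4); label the merged cluster DLS
  updated: d(B,DLS)=14, d(DLS,IU)=10
iteration 4: select DLS,IU (d=10); attach at lengths (3/4, 9/2); label the merged cluster DILSU
  updated: d(B,DILSU)=72/5
iteration 5: select B,DILSU (d=72/5); attach at lengths (36/5, 11/5); label the merged cluster BDILSU
final tree: (B:36/5,(((D:1,L:1):13/4,S:17/4):3/4,(I:1/2,U:1/2):9/2):11/5)
total length: 503/20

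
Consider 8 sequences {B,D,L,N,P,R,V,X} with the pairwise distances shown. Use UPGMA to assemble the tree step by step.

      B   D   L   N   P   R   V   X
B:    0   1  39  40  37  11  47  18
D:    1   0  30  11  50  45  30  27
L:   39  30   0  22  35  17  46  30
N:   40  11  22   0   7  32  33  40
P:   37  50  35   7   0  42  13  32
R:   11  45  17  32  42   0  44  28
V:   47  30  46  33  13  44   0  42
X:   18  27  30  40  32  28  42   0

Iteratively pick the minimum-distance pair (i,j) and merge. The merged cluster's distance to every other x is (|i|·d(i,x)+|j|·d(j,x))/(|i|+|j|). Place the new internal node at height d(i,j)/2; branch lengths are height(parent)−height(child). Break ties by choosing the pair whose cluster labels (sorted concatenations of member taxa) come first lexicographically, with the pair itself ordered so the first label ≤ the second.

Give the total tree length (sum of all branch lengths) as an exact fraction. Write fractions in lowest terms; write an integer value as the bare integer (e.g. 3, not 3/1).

523/6

step 1: merge (B,D) at d=1; branch lengths B→1/2, D→1/2; new cluster BD
  updated: d(BD,L)=69/2, d(BD,N)=51/2, d(BD,P)=87/2, d(BD,R)=28, d(BD,V)=77/2, d(BD,X)=45/2
step 2: merge (N,P) at d=7; branch lengths N→7/2, P→7/2; new cluster NP
  updated: d(BD,NP)=69/2, d(L,NP)=57/2, d(NP,R)=37, d(NP,V)=23, d(NP,X)=36
step 3: merge (L,R) at d=17; branch lengths L→17/2, R→17/2; new cluster LR
  updated: d(BD,LR)=125/4, d(LR,NP)=131/4, d(LR,V)=45, d(LR,X)=29
step 4: merge (BD,X) at d=45/2; branch lengths BD→43/4, X→45/4; new cluster BDX
  updated: d(BDX,LR)=61/2, d(BDX,NP)=35, d(BDX,V)=119/3
step 5: merge (NP,V) at d=23; branch lengths NP→8, V→23/2; new cluster NPV
  updated: d(BDX,NPV)=329/9, d(LR,NPV)=221/6
step 6: merge (BDX,LR) at d=61/2; branch lengths BDX→4, LR→27/4; new cluster BDLRX
  updated: d(BDLRX,NPV)=110/3
step 7: merge (BDLRX,NPV) at d=110/3; branch lengths BDLRX→37/12, NPV→41/6; new cluster BDLNPRVX
final tree: ((((B:1/2,D:1/2):43/4,X:45/4):4,(L:17/2,R:17/2):27/4):37/12,((N:7/2,P:7/2):8,V:23/2):41/6)
total length: 523/6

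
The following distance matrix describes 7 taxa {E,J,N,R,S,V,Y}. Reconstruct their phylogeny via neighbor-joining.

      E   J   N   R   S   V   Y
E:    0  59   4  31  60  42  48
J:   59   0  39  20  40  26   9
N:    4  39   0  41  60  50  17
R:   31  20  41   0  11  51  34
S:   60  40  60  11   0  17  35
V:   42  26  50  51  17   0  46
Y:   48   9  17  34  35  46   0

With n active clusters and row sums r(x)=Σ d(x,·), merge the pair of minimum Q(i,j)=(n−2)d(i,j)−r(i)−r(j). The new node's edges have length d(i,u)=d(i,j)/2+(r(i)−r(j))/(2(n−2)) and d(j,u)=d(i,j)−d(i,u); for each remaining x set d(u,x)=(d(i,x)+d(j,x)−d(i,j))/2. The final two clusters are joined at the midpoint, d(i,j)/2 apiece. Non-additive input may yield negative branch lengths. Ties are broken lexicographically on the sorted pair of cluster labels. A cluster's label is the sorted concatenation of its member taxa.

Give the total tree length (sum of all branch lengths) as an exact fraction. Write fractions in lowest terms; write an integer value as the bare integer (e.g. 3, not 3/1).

step 1: merge (E,N) at d=4, Q=-435; branch lengths E→53/10, N→-13/10; new cluster EN
  updated: d(EN,J)=47, d(EN,R)=34, d(EN,S)=58, d(EN,V)=44, d(EN,Y)=61/2
step 2: merge (S,V) at d=17, Q=-277; branch lengths S→45/8, V→91/8; new cluster SV
  updated: d(EN,SV)=85/2, d(J,SV)=49/2, d(R,SV)=45/2, d(SV,Y)=32
step 3: merge (J,Y) at d=9, Q=-179; branch lengths J→11/3, Y→16/3; new cluster JY
  updated: d(EN,JY)=137/4, d(JY,R)=45/2, d(JY,SV)=95/4
step 4: merge (EN,JY) at d=137/4, Q=-491/4; branch lengths EN→395/16, JY→153/16; new cluster EJNY
  updated: d(EJNY,R)=89/8, d(EJNY,SV)=16
step 5: merge (EJNY,R) at d=89/8, Q=-397/8; branch lengths EJNY→37/16, R→141/16; new cluster EJNRY
  updated: d(EJNRY,SV)=219/16
step 6: merge (EJNRY,SV) at d=219/16; branch lengths EJNRY→219/32, SV→219/32; new cluster EJNRSVY
final tree: ((((E:53/10,N:-13/10):395/16,(J:11/3,Y:16/3):153/16):37/16,R:141/16):219/32,(S:45/8,V:91/8):219/32)
total length: 1425/16

1425/16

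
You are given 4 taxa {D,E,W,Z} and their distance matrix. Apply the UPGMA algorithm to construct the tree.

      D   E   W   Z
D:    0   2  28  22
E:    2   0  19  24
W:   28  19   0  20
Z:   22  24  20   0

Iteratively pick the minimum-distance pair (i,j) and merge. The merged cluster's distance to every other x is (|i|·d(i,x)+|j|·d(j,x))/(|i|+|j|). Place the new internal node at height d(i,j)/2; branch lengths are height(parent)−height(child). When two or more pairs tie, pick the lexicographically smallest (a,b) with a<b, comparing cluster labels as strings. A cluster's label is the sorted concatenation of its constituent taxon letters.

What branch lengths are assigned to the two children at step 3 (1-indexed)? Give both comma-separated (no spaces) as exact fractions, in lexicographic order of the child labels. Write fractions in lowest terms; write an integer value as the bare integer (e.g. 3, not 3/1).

step 1: merge (D,E) at d=2; branch lengths D→1, E→1; new cluster DE
  updated: d(DE,W)=47/2, d(DE,Z)=23
step 2: merge (W,Z) at d=20; branch lengths W→10, Z→10; new cluster WZ
  updated: d(DE,WZ)=93/4
step 3: merge (DE,WZ) at d=93/4; branch lengths DE→85/8, WZ→13/8; new cluster DEWZ
final tree: ((D:1,E:1):85/8,(W:10,Z:10):13/8)
total length: 137/4

85/8,13/8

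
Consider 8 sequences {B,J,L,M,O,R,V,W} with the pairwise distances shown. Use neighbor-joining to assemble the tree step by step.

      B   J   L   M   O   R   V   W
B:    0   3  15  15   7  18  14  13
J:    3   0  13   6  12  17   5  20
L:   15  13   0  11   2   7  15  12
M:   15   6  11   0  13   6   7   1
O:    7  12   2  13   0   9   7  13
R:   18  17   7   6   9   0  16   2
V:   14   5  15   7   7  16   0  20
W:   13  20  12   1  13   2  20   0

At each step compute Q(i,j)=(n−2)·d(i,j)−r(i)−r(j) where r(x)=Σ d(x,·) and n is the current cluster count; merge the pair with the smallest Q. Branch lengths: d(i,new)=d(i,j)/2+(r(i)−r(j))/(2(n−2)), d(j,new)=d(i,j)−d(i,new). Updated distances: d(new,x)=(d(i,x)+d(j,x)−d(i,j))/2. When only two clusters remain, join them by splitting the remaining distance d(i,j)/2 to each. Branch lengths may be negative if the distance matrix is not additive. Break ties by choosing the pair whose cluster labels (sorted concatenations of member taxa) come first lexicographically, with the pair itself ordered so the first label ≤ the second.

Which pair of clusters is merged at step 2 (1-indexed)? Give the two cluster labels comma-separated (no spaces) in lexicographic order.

1. join R+W (d=2, Q=-144) ⇒ RW; edges |R|=1/2, |W|=3/2
  updated: d(B,RW)=29/2, d(J,RW)=35/2, d(L,RW)=17/2, d(M,RW)=5/2, d(O,RW)=10, d(RW,V)=17
2. join M+RW (d=5/2, Q=-112) ⇒ MRW; edges |M|=-3/10, |RW|=14/5
  updated: d(B,MRW)=27/2, d(J,MRW)=21/2, d(L,MRW)=17/2, d(MRW,O)=41/4, d(MRW,V)=43/4
3. join B+J (d=3, Q=-84) ⇒ BJ; edges |B|=21/8, |J|=3/8
  updated: d(BJ,L)=25/2, d(BJ,MRW)=21/2, d(BJ,O)=8, d(BJ,V)=8
4. join L+O (d=2, Q=-237/4) ⇒ LO; edges |L|=67/24, |O|=-19/24
  updated: d(BJ,LO)=37/4, d(LO,MRW)=67/8, d(LO,V)=10
5. join BJ+V (d=8, Q=-81/2) ⇒ BJV; edges |BJ|=15/4, |V|=17/4
  updated: d(BJV,LO)=45/8, d(BJV,MRW)=53/8
6. join BJV+LO (d=45/8, Q=-165/8) ⇒ BJLOV; edges |BJV|=31/16, |LO|=59/16
  updated: d(BJLOV,MRW)=75/16
7. join BJLOV+MRW (d=75/16) ⇒ BJLMORVW; edges |BJLOV|=75/32, |MRW|=75/32
final tree: ((((B:21/8,J:3/8):15/4,V:17/4):31/16,(L:67/24,O:-19/24):59/16):75/32,(M:-3/10,(R:1/2,W:3/2):14/5):75/32)
total length: 445/16

M,RW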